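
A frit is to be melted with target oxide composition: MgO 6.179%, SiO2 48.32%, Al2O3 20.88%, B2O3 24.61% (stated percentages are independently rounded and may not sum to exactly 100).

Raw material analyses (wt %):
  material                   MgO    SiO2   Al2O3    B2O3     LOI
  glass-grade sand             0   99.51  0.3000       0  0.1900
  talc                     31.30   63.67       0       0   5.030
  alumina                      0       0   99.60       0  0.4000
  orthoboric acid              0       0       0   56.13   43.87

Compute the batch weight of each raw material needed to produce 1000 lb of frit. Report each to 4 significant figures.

Intermediates are displayed rounded to 4 significant digits within the worked lines. Full float precision is held at every stage. Every reported number carries a single rounding. Derived quantities are carried in full precision (the yield, totals, four oxide percentages, LOI, glass mass) using the weight values on 1000 lb of glass exactly as printed in the problem or the answer.
The oxide mass targets at 1000 lb frit:
  MgO: 6.179% × 1000 = 61.79 lb
  SiO2: 48.32% × 1000 = 483.2 lb
  Al2O3: 20.88% × 1000 = 208.8 lb
  B2O3: 24.61% × 1000 = 246.1 lb
Oxide-by-oxide audit from the weights as reported, per the basis as stated (sum by sum, the targets are met modulo rounding of the values):
  MgO: 197.4·0.3130 = 61.79 lb (target 61.79 lb)
  SiO2: 359.3·0.9951 + 197.4·0.6367 = 483.2 lb (target 483.2 lb)
  Al2O3: 359.3·0.003000 + 208.6·0.9960 = 208.8 lb (target 208.8 lb)
  B2O3: 438.4·0.5613 = 246.1 lb (target 246.1 lb)
The glass-mass cross-check: the batch minus its LOI: 999.9 lb (the targets, summed, come to 999.9 lb; with the basis standing at 1000 lb — gaps are rounding artifacts).
Summing the batch: Σ batch = 1204 lb; ignition loss, Σ(batch × LOI) = 203.8 lb; the yield ratio, glass ÷ batch: 83.07%.

Batch per 1000 lb frit:
  glass-grade sand: 359.3 lb
  talc: 197.4 lb
  alumina: 208.6 lb
  orthoboric acid: 438.4 lb
Total batch = 1204 lb; LOI loss = 203.8 lb; yield = 83.07%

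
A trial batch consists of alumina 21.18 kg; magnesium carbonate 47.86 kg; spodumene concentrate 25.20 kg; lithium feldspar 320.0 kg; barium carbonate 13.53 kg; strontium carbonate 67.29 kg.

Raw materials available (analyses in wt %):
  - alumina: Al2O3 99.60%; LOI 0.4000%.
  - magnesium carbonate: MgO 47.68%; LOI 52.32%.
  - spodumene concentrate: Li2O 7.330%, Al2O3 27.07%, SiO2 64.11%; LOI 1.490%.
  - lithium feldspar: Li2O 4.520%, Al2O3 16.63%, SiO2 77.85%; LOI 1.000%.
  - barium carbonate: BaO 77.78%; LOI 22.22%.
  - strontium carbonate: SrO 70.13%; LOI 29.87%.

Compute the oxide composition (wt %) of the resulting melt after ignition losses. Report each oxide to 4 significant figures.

Rounding to 4 significant digits applies to every working value as displayed — every computation keeps full precision all the way through. Every reported result includes exactly one rounding. All derived quantities (glass mass, the totals, LOI, six oxide percentages, yield) are carried using the weight values per 443.3 kg of glass in full precision as set out in the question or the answer.
Delivered oxide masses:
  Li2O: 25.20·0.07330 + 320.0·0.04520 = 16.31 kg
  BaO: 13.53·0.7778 = 10.52 kg
  Al2O3: 21.18·0.9960 + 25.20·0.2707 + 320.0·0.1663 = 81.13 kg
  MgO: 47.86·0.4768 = 22.82 kg
  SrO: 67.29·0.7013 = 47.19 kg
  SiO2: 25.20·0.6411 + 320.0·0.7785 = 265.3 kg
LOI: 21.18·0.004000 + 47.86·0.5232 + 25.20·0.01490 + 320.0·0.01000 + 13.53·0.2222 + 67.29·0.2987 = 51.81 kg
Glass mass = batch − LOI = 495.1 − 51.81 = 443.3 kg (= Σ oxide masses)
percent by weight: oxide/glass ×100

Glass mass = 443.3 kg (batch 495.1 − LOI 51.81).
Composition: Li2O 3.680%, BaO 2.374%, Al2O3 18.30%, MgO 5.148%, SrO 10.65%, SiO2 59.85%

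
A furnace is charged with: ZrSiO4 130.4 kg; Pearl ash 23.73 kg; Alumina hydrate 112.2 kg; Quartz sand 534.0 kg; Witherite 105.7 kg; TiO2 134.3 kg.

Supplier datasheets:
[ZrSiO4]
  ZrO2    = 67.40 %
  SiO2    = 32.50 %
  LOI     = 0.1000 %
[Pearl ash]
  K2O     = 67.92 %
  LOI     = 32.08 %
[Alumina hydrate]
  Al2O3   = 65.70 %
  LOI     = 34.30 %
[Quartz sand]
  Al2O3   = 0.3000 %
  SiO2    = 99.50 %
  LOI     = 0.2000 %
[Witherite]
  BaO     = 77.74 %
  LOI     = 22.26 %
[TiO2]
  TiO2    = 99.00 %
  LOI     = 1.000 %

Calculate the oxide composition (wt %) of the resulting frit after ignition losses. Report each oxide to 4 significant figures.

Glass mass = 968.2 kg (batch 1040 − LOI 72.17).
Composition: ZrO2 9.078%, BaO 8.487%, Al2O3 7.779%, TiO2 13.73%, SiO2 59.26%, K2O 1.665%

Every computation runs at full precision at every stage. Working values are displayed rounded to 4 significant figures alongside each step; exactly one rounding lands on every reported figure — the derived quantities, including net glass mass, totals, yield, six oxide percentages, ignition loss, are computed starting from the weights for 968.2 kg of glass at exact precision as given in either problem or answer.
What the batch supplies per oxide:
  ZrO2: 130.4·0.6740 = 87.89 kg
  BaO: 105.7·0.7774 = 82.17 kg
  Al2O3: 112.2·0.6570 + 534.0·0.003000 = 75.32 kg
  TiO2: 134.3·0.9900 = 133.0 kg
  SiO2: 130.4·0.3250 + 534.0·0.9950 = 573.7 kg
  K2O: 23.73·0.6792 = 16.12 kg
LOI: 130.4·0.001000 + 23.73·0.3208 + 112.2·0.3430 + 534.0·0.002000 + 105.7·0.2226 + 134.3·0.01000 = 72.17 kg
batch − LOI leaves glass = 1040 − 72.17 = 968.2 kg (= Σ oxide masses)
percent share: oxide ÷ glass, ×100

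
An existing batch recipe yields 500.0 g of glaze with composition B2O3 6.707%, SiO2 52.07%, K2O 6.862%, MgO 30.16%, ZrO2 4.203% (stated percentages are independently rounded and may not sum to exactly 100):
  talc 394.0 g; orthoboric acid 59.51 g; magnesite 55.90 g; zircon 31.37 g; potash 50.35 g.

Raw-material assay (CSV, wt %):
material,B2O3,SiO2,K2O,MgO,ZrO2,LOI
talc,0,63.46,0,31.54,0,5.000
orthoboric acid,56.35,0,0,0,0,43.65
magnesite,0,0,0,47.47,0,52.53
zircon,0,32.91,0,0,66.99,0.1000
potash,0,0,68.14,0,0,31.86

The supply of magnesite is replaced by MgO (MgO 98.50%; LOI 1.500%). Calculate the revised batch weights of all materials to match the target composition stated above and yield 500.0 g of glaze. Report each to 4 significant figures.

Values along the way appear, rounded to 4 significant figures, as written. Every computation maintains full precision through the solve. Every reported value is rounded only once. All derived quantities, including LOI, glass mass, the yield, the five compositions, totals, are rebuilt from the weighed amounts for 500.0 g of glass at full precision exactly as printed in either problem or answer.
The oxide mass targets at 500.0 g glaze:
  B2O3: 6.707% × 500.0 = 33.53 g
  SiO2: 52.07% × 500.0 = 260.4 g
  K2O: 6.862% × 500.0 = 34.31 g
  MgO: 30.16% × 500.0 = 150.8 g
  ZrO2: 4.203% × 500.0 = 21.02 g
Sums-versus-targets review on the weights just shown, versus the basis set out (oxide sums agree with the targets inside rounding margins):
  B2O3: 59.51·0.5635 = 33.53 g (target 33.53 g)
  SiO2: 394.0·0.6346 + 31.37·0.3291 = 260.4 g (target 260.4 g)
  K2O: 50.35·0.6814 = 34.31 g (target 34.31 g)
  MgO: 394.0·0.3154 + 26.94·0.9850 = 150.8 g (target 150.8 g)
  ZrO2: 31.37·0.6699 = 21.01 g (target 21.02 g)
Auditing the glass mass value: Σ batch − LOI loss = 500.0 g (the targets, summed, come to 500.0 g; basis as stated: 500.0 g — deltas are rounding alone).
Batch grand total — Σ batch = 562.2 g; LOI loss = Σ batch·LOI = 62.15 g; as yield: glass ÷ batch → 88.94%.

Revised batch per 500.0 g glaze:
  talc: 394.0 g
  orthoboric acid: 59.51 g
  MgO: 26.94 g
  zircon: 31.37 g
  potash: 50.35 g
Total batch = 562.2 g; LOI loss = 62.15 g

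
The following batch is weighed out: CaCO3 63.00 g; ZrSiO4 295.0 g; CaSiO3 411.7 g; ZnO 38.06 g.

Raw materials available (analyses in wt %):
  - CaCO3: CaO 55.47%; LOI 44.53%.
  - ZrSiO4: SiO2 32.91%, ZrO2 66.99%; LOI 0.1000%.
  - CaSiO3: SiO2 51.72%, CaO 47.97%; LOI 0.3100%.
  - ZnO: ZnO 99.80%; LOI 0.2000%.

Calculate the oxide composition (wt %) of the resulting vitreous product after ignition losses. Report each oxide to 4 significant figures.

Glass mass = 778.1 g (batch 807.8 − LOI 29.70).
Composition: SiO2 39.84%, CaO 29.87%, ZnO 4.882%, ZrO2 25.40%

Every computation holds full precision through every step; working values are displayed, rounded to 4 significant figures, alongside each step; every reported value carries a single rounding; derived quantities, including the totals, net glass mass, ignition loss, four oxide percentages, the yield, are computed using the weight values per 778.1 g of glass at exact precision, as quoted within the question or the answer.
Per-oxide mass from batch:
  SiO2: 295.0·0.3291 + 411.7·0.5172 = 310.0 g
  CaO: 63.00·0.5547 + 411.7·0.4797 = 232.4 g
  ZnO: 38.06·0.9980 = 37.98 g
  ZrO2: 295.0·0.6699 = 197.6 g
LOI: 63.00·0.4453 + 295.0·0.001000 + 411.7·0.003100 + 38.06·0.002000 = 29.70 g
batch − LOI leaves glass = 807.8 − 29.70 = 778.1 g (consistent with Σ oxide mass)
percent by weight: oxide/glass ×100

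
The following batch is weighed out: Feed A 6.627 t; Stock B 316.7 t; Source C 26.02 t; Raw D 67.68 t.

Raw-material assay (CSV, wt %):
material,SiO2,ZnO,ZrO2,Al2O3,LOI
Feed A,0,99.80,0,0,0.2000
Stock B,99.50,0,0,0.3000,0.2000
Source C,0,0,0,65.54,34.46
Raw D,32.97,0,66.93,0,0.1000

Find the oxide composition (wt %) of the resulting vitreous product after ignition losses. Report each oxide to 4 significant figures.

Glass mass = 407.3 t (batch 417.0 − LOI 9.681).
Composition: SiO2 82.84%, ZnO 1.624%, ZrO2 11.12%, Al2O3 4.420%

Working values are displayed, rounded to 4 significant figures, alongside each step. All arithmetic carries full precision all the way through; every reported number includes exactly one rounding. Derived quantities (glass mass, four oxide percentages, LOI, yield, the totals) are rebuilt from the weighed amounts at 407.3 t of glass in exact precision exactly as printed in problem or answer.
What the batch supplies per oxide:
  SiO2: 316.7·0.9950 + 67.68·0.3297 = 337.4 t
  ZnO: 6.627·0.9980 = 6.614 t
  ZrO2: 67.68·0.6693 = 45.30 t
  Al2O3: 316.7·0.003000 + 26.02·0.6554 = 18.00 t
LOI: 6.627·0.002000 + 316.7·0.002000 + 26.02·0.3446 + 67.68·0.001000 = 9.681 t
Glass mass = batch − LOI = 417.0 − 9.681 = 407.3 t (the oxide masses sum to this)
wt % = oxide mass / glass mass × 100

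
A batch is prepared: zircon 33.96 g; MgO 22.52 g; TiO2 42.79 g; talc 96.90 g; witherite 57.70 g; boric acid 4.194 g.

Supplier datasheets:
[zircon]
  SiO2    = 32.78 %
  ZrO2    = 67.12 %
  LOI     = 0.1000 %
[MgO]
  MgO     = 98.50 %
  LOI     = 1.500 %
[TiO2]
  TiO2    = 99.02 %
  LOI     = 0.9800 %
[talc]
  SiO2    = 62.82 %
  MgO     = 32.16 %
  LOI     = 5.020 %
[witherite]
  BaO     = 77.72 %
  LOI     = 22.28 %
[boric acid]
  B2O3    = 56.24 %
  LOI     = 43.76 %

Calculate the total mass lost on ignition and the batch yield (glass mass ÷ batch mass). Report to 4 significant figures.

Intermediates are shown rounded to four significant digits within the worked lines. All internal work carries full precision end to end. A single rounding produces each reported result — derived quantities, including net glass mass, the yield, the six compositions, totals, LOI, are re-derived using the weight values for 237.7 g of glass at full precision as they appear in question or answer.
Each material's LOI contribution:
  zircon: 33.96 × 0.001000 = 0.03396 g
  MgO: 22.52 × 0.01500 = 0.3378 g
  TiO2: 42.79 × 0.009800 = 0.4193 g
  talc: 96.90 × 0.05020 = 4.864 g
  witherite: 57.70 × 0.2228 = 12.86 g
  boric acid: 4.194 × 0.4376 = 1.835 g
Total LOI = 20.35 g
Glass = batch − LOI = 258.1 − 20.35 = 237.7 g

LOI loss = 20.35 g; glass = 237.7 g; yield = 92.12%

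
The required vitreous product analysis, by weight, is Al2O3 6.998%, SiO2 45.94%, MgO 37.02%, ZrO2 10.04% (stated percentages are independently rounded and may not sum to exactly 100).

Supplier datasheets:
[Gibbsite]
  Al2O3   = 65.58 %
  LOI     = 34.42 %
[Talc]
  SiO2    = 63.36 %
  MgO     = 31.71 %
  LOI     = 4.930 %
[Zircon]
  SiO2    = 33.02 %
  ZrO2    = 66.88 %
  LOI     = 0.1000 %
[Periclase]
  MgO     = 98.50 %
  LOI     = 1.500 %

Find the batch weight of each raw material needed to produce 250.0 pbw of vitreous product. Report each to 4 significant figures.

Batch per 250.0 pbw vitreous product:
  Gibbsite: 26.68 pbw
  Talc: 161.7 pbw
  Zircon: 37.53 pbw
  Periclase: 41.90 pbw
Total batch = 267.8 pbw; LOI loss = 17.82 pbw; yield = 93.35%

All arithmetic keeps full float precision in all steps — values along the way are displayed, rounded to 4 significant digits, at each printed step — each reported value is rounded once only; the derived quantities are carried at exact precision (net glass mass, the totals, the four compositions, ignition loss, yield) using the weight values per 250.0 pbw of glass as they appear in the problem or the answer.
Oxide mass targets, per 250.0 pbw vitreous product:
  Al2O3: 6.998% × 250.0 = 17.50 pbw
  SiO2: 45.94% × 250.0 = 114.8 pbw
  MgO: 37.02% × 250.0 = 92.55 pbw
  ZrO2: 10.04% × 250.0 = 25.10 pbw
Per-oxide balance check from the weights as reported, for the quoted basis mass (every target is met by its sum net of answer rounding effects):
  Al2O3: 26.68·0.6558 = 17.50 pbw (target 17.50 pbw)
  SiO2: 161.7·0.6336 + 37.53·0.3302 = 114.8 pbw (target 114.8 pbw)
  MgO: 161.7·0.3171 + 41.90·0.9850 = 92.55 pbw (target 92.55 pbw)
  ZrO2: 37.53·0.6688 = 25.10 pbw (target 25.10 pbw)
Glass-mass sanity pass: batch Σ − ignition loss = 250.0 pbw (per-oxide target masses sum to 250.0 pbw; basis as stated: 250.0 pbw — rounding explains the deltas).
Total batch = Σ batch = 267.8 pbw; ignition loss, Σ(batch × LOI) = 17.82 pbw; as yield: glass ÷ batch → 93.35%.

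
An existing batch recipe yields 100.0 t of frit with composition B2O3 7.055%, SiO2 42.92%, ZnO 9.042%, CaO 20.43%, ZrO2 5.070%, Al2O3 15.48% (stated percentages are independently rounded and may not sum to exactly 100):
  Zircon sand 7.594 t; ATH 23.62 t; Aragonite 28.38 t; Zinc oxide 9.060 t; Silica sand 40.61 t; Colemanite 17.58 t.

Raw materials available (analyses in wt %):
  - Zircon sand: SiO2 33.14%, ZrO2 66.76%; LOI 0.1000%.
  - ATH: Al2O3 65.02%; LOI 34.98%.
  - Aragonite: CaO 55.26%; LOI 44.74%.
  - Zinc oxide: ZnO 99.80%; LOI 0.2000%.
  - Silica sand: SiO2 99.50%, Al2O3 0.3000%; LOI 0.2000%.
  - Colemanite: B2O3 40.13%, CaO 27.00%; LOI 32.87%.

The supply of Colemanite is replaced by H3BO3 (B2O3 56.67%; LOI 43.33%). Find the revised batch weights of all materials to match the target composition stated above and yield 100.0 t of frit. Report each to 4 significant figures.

Revised batch per 100.0 t frit:
  Zircon sand: 7.594 t
  ATH: 23.62 t
  Aragonite: 36.97 t
  Zinc oxide: 9.060 t
  Silica sand: 40.61 t
  H3BO3: 12.45 t
Total batch = 130.3 t; LOI loss = 30.30 t

The intermediate values are printed rounded to 4 significant digits on the page — all arithmetic maintains exact precision from first step to last — each reported value receives exactly one rounding; derived quantities (the six compositions, glass mass, the yield, totals, ignition loss) are rebuilt using the weight values at 100.0 t of glass at full precision, precisely as stated by question or answer.
The oxide mass targets at 100.0 t frit:
  B2O3: 7.055% × 100.0 = 7.055 t
  SiO2: 42.92% × 100.0 = 42.92 t
  ZnO: 9.042% × 100.0 = 9.042 t
  CaO: 20.43% × 100.0 = 20.43 t
  ZrO2: 5.070% × 100.0 = 5.070 t
  Al2O3: 15.48% × 100.0 = 15.48 t
Balance tally, oxide-wise, applying the batch weights above, versus the basis set out (summed amounts equal target values modulo rounding of the values):
  B2O3: 12.45·0.5667 = 7.055 t (target 7.055 t)
  SiO2: 7.594·0.3314 + 40.61·0.9950 = 42.92 t (target 42.92 t)
  ZnO: 9.060·0.9980 = 9.042 t (target 9.042 t)
  CaO: 36.97·0.5526 = 20.43 t (target 20.43 t)
  ZrO2: 7.594·0.6676 = 5.070 t (target 5.070 t)
  Al2O3: 23.62·0.6502 + 40.61·0.003000 = 15.48 t (target 15.48 t)
The glass-mass cross-check: batch total minus LOI = 100.0 t (oxide target masses add up to 100.0 t; stated basis 100.0 t — deltas are rounding alone).
Summing the batch: Σ batch = 130.3 t; loss to ignition Σ batch·LOI = 30.30 t; yield: glass divided by total = 76.74%.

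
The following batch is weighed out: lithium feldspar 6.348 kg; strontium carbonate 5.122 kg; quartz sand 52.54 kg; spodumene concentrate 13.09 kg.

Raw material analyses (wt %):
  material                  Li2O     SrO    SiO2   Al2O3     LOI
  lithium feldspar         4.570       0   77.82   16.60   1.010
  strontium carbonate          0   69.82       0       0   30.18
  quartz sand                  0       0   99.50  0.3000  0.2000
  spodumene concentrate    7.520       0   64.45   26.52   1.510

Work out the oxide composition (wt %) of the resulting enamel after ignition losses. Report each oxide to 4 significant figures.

Glass mass = 75.19 kg (batch 77.10 − LOI 1.913).
Composition: Li2O 1.695%, SrO 4.756%, SiO2 87.32%, Al2O3 6.228%

The whole derivation runs at full precision in all steps — the intermediate values are shown, with 4-significant-figure rounding, as written — exactly one rounding is applied to every reported result. The derived quantities, which include glass mass, yield, LOI, the totals, the four compositions, are recomputed in full float precision, as written in the problem or answer text, starting from the weights per 75.19 kg of glass.
What the batch supplies per oxide:
  Li2O: 6.348·0.04570 + 13.09·0.07520 = 1.274 kg
  SrO: 5.122·0.6982 = 3.576 kg
  SiO2: 6.348·0.7782 + 52.54·0.9950 + 13.09·0.6445 = 65.65 kg
  Al2O3: 6.348·0.1660 + 52.54·0.003000 + 13.09·0.2652 = 4.683 kg
LOI: 6.348·0.01010 + 5.122·0.3018 + 52.54·0.002000 + 13.09·0.01510 = 1.913 kg
Resulting glass, batch − LOI: 77.10 − 1.913 = 75.19 kg (= Σ oxide masses)
percent by weight: oxide/glass ×100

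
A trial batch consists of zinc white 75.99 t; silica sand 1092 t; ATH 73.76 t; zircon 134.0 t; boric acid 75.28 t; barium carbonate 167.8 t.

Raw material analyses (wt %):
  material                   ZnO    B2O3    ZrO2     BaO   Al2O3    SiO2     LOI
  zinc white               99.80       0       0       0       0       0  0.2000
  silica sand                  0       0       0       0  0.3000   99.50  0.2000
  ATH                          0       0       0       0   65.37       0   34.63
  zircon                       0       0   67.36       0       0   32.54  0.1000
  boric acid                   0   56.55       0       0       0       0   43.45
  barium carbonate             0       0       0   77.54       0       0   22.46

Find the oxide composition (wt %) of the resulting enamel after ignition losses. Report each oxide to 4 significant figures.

Glass mass = 1520 t (batch 1619 − LOI 98.41).
Composition: ZnO 4.988%, B2O3 2.800%, ZrO2 5.937%, BaO 8.558%, Al2O3 3.387%, SiO2 74.33%

The whole derivation runs at exact precision from start to finish; intermediates are printed, rounded to four significant figures, alongside each step — each reported result takes a single rounding. Derived quantities (glass mass, six oxide percentages, ignition loss, the yield, totals) are re-derived from the weighed amounts for 1520 t of glass in full float precision, as set out in the problem or the answer.
What the batch supplies per oxide:
  ZnO: 75.99·0.9980 = 75.84 t
  B2O3: 75.28·0.5655 = 42.57 t
  ZrO2: 134.0·0.6736 = 90.26 t
  BaO: 167.8·0.7754 = 130.1 t
  Al2O3: 1092·0.003000 + 73.76·0.6537 = 51.49 t
  SiO2: 1092·0.9950 + 134.0·0.3254 = 1130 t
LOI: 75.99·0.002000 + 1092·0.002000 + 73.76·0.3463 + 134.0·0.001000 + 75.28·0.4345 + 167.8·0.2246 = 98.41 t
Glass = total batch minus LOI = 1619 − 98.41 = 1520 t (= Σ oxide masses)
wt % = 100 × oxide mass / glass mass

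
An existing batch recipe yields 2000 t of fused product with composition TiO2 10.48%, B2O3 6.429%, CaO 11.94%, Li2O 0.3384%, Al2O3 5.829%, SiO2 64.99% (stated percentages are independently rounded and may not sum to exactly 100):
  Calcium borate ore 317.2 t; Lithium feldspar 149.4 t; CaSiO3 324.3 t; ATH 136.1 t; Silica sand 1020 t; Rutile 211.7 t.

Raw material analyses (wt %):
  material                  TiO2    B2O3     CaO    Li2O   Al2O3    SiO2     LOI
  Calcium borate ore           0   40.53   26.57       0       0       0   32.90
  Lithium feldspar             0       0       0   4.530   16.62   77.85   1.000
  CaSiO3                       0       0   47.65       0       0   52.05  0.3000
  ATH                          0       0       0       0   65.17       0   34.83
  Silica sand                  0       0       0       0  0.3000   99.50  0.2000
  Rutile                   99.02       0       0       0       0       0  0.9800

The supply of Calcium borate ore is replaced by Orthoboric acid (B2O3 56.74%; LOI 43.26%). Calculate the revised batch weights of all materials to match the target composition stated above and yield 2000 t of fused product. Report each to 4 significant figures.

Revised batch per 2000 t fused product:
  Orthoboric acid: 226.6 t
  Lithium feldspar: 149.4 t
  CaSiO3: 501.2 t
  ATH: 136.5 t
  Silica sand: 927.3 t
  Rutile: 211.7 t
Total batch = 2153 t; LOI loss = 152.5 t

Each numeric step runs at exact precision end to end — intermediates are printed (rounded to four significant digits) in the working — every reported figure takes just one rounding; the derived quantities (totals, net glass mass, the six compositions, the yield, LOI) are re-derived in full precision using the weight values per 2000 t of glass, as given in either problem or answer.
Oxide-by-oxide targets in 2000 t fused product:
  TiO2: 10.48% × 2000 = 209.6 t
  B2O3: 6.429% × 2000 = 128.6 t
  CaO: 11.94% × 2000 = 238.8 t
  Li2O: 0.3384% × 2000 = 6.768 t
  Al2O3: 5.829% × 2000 = 116.6 t
  SiO2: 64.99% × 2000 = 1300 t
Mass-balance tally per oxide on the weights just shown, per the basis as stated (oxide sums agree with the targets modulo rounding of the values):
  TiO2: 211.7·0.9902 = 209.6 t (target 209.6 t)
  B2O3: 226.6·0.5674 = 128.6 t (target 128.6 t)
  CaO: 501.2·0.4765 = 238.8 t (target 238.8 t)
  Li2O: 149.4·0.04530 = 6.768 t (target 6.768 t)
  Al2O3: 149.4·0.1662 + 136.5·0.6517 + 927.3·0.003000 = 116.6 t (target 116.6 t)
  SiO2: 149.4·0.7785 + 501.2·0.5205 + 927.3·0.9950 = 1300 t (target 1300 t)
Glass-mass sanity pass: Σ batch − LOI loss = 2000 t (the targets, summed, come to 2000 t; the stated basis being 2000 t — rounding explains the deltas).
Total batch = Σ batch = 2153 t; LOI loss = Σ batch·LOI = 152.5 t; yield: glass divided by total = 92.92%.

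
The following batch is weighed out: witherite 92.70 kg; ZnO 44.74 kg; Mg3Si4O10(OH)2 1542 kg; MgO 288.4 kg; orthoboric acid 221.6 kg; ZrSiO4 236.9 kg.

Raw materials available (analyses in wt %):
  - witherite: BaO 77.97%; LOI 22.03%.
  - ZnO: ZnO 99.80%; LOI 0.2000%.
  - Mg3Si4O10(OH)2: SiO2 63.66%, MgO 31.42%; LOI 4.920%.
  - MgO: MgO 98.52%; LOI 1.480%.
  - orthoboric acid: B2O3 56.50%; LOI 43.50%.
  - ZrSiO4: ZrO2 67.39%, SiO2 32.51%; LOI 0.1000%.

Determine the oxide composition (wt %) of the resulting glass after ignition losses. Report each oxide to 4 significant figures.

Glass mass = 2229 kg (batch 2426 − LOI 197.3).
Composition: ZnO 2.003%, BaO 3.243%, ZrO2 7.162%, B2O3 5.617%, SiO2 47.49%, MgO 34.48%

All internal work carries full precision through every step; working values appear rounded to 4 significant digits alongside each step. Every reported figure is rounded just once — derived quantities (net glass mass, totals, LOI, yield, six oxide percentages) are recomputed starting from the weights at 2229 kg of glass at exact precision as they appear in problem or answer.
Per-oxide mass from batch:
  ZnO: 44.74·0.9980 = 44.65 kg
  BaO: 92.70·0.7797 = 72.28 kg
  ZrO2: 236.9·0.6739 = 159.6 kg
  B2O3: 221.6·0.5650 = 125.2 kg
  SiO2: 1542·0.6366 + 236.9·0.3251 = 1059 kg
  MgO: 1542·0.3142 + 288.4·0.9852 = 768.6 kg
LOI: 92.70·0.2203 + 44.74·0.002000 + 1542·0.04920 + 288.4·0.01480 + 221.6·0.4350 + 236.9·0.001000 = 197.3 kg
Net of LOI, the glass mass = 2426 − 197.3 = 2229 kg (the oxide masses sum to this)
percent by weight: oxide/glass ×100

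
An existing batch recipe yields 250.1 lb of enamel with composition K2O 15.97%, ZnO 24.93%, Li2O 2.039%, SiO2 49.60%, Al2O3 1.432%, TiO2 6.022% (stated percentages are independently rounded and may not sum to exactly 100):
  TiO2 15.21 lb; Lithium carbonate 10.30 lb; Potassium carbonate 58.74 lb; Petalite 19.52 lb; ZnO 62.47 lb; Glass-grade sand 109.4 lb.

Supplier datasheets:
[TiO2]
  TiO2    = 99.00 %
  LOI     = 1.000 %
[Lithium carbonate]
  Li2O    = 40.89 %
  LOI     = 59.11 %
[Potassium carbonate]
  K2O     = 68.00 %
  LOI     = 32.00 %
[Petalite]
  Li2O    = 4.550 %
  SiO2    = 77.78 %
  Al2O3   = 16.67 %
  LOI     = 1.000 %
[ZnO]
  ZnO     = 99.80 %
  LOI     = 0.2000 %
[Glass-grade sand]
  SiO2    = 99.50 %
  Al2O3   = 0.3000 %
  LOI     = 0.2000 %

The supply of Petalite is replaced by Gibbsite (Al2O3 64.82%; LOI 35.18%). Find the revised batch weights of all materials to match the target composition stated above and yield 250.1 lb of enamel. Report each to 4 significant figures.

Revised batch per 250.1 lb enamel:
  TiO2: 15.21 lb
  Lithium carbonate: 12.47 lb
  Potassium carbonate: 58.74 lb
  Gibbsite: 4.948 lb
  ZnO: 62.47 lb
  Glass-grade sand: 124.7 lb
Total batch = 278.5 lb; LOI loss = 28.43 lb

Each numeric step keeps full precision in every operation; in-progress results appear (rounded to 4 significant digits) at each printed step — every reported figure takes exactly one rounding — derived quantities (net glass mass, yield, ignition loss, the totals, six oxide percentages) are carried in full precision from the batch weights for 250.1 lb of glass, as set out in question or answer.
Target oxide masses per 250.1 lb enamel:
  K2O: 15.97% × 250.1 = 39.94 lb
  ZnO: 24.93% × 250.1 = 62.35 lb
  Li2O: 2.039% × 250.1 = 5.100 lb
  SiO2: 49.60% × 250.1 = 124.0 lb
  Al2O3: 1.432% × 250.1 = 3.581 lb
  TiO2: 6.022% × 250.1 = 15.06 lb
A balance pass over the oxides, from the weights as reported, against the basis in use (delivered sums recover each target within answer rounding):
  K2O: 58.74·0.6800 = 39.94 lb (target 39.94 lb)
  ZnO: 62.47·0.9980 = 62.35 lb (target 62.35 lb)
  Li2O: 12.47·0.4089 = 5.099 lb (target 5.100 lb)
  SiO2: 124.7·0.9950 = 124.1 lb (target 124.0 lb)
  Al2O3: 4.948·0.6482 + 124.7·0.003000 = 3.581 lb (target 3.581 lb)
  TiO2: 15.21·0.9900 = 15.06 lb (target 15.06 lb)
Glass-mass bookkeeping: batch total minus LOI = 250.1 lb (the Σ of target masses is 250.1 lb; with the basis standing at 250.1 lb — differing by rounding only).
Summing the batch: Σ batch = 278.5 lb; Σ batch·LOI gives LOI loss = 28.43 lb; yield, glass over the total, = 89.79%.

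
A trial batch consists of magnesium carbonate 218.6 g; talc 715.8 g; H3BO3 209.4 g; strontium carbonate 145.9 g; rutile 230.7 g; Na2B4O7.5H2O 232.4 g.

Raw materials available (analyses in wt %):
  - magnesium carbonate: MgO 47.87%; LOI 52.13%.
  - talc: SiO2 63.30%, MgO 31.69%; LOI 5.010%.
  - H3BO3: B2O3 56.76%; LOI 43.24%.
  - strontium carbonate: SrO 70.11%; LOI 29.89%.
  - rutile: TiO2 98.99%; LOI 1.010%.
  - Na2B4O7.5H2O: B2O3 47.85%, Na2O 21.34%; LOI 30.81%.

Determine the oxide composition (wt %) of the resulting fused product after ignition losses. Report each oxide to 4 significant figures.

Each numeric step runs at full float precision through every step — rounding to four significant digits extends to each intermediate as displayed — each reported result receives exactly one rounding; derived quantities are recomputed using the weight values for 1395 g of glass at full float precision (totals, ignition loss, yield, the six compositions, net glass mass), as written in either problem or answer.
Oxide-by-oxide delivered mass:
  B2O3: 209.4·0.5676 + 232.4·0.4785 = 230.1 g
  TiO2: 230.7·0.9899 = 228.4 g
  SiO2: 715.8·0.6330 = 453.1 g
  MgO: 218.6·0.4787 + 715.8·0.3169 = 331.5 g
  Na2O: 232.4·0.2134 = 49.59 g
  SrO: 145.9·0.7011 = 102.3 g
LOI: 218.6·0.5213 + 715.8·0.05010 + 209.4·0.4324 + 145.9·0.2989 + 230.7·0.01010 + 232.4·0.3081 = 357.9 g
batch − LOI leaves glass = 1753 − 357.9 = 1395 g (= Σ oxide masses)
each oxide over glass, ×100, is wt %

Glass mass = 1395 g (batch 1753 − LOI 357.9).
Composition: B2O3 16.49%, TiO2 16.37%, SiO2 32.48%, MgO 23.76%, Na2O 3.555%, SrO 7.333%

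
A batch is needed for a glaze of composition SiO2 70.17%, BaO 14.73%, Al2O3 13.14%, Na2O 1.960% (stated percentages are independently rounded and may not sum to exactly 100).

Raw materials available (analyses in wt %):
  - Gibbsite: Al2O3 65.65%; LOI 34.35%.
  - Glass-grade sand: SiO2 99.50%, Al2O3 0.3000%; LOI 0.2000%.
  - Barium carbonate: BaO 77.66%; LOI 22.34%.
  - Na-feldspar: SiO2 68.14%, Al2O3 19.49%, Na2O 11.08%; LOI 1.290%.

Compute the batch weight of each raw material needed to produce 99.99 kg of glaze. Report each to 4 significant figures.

Every computation runs at full precision from start to finish. Rounding to 4 significant figures extends to every intermediate as printed. Each reported value is rounded exactly once; the derived quantities are re-derived using the weight values at 99.99 kg of glass in full float precision (the totals, four oxide percentages, the yield, glass mass, LOI) as written in question or answer.
Oxide mass targets, per 99.99 kg glaze:
  SiO2: 70.17% × 99.99 = 70.16 kg
  BaO: 14.73% × 99.99 = 14.73 kg
  Al2O3: 13.14% × 99.99 = 13.14 kg
  Na2O: 1.960% × 99.99 = 1.960 kg
Mass-balance tally per oxide from the weights as reported, on the stated basis (each sum matches its target mass modulo rounding of the values):
  SiO2: 58.40·0.9950 + 17.69·0.6814 = 70.16 kg (target 70.16 kg)
  BaO: 18.97·0.7766 = 14.73 kg (target 14.73 kg)
  Al2O3: 14.50·0.6565 + 58.40·0.003000 + 17.69·0.1949 = 13.14 kg (target 13.14 kg)
  Na2O: 17.69·0.1108 = 1.960 kg (target 1.960 kg)
Glass-mass closure: whole batch net of LOI = 100.0 kg (summing oxide targets gives 99.99 kg; basis as stated: 99.99 kg — gaps are rounding artifacts).
Adding the batch up: Σ batch = 109.6 kg; Σ batch·LOI gives LOI loss = 9.564 kg; the yield ratio, glass ÷ batch: 91.27%.

Batch per 99.99 kg glaze:
  Gibbsite: 14.50 kg
  Glass-grade sand: 58.40 kg
  Barium carbonate: 18.97 kg
  Na-feldspar: 17.69 kg
Total batch = 109.6 kg; LOI loss = 9.564 kg; yield = 91.27%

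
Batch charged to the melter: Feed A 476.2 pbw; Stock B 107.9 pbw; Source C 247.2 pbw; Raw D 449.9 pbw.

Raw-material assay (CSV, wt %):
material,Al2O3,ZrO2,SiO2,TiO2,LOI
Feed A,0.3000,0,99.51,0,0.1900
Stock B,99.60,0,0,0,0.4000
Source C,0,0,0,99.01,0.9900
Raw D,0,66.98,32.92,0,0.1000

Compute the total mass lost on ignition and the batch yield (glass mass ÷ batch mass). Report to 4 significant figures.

Mid-chain values are printed, rounded to four significant digits, between the steps; the working math keeps full precision from start to finish. Every reported result takes just one rounding; the derived quantities are recomputed at full precision (glass mass, four oxide percentages, totals, yield, ignition loss) from the weighed amounts per 1277 pbw of glass, as given in the problem or answer text.
Each material's LOI contribution:
  Feed A: 476.2 × 0.001900 = 0.9048 pbw
  Stock B: 107.9 × 0.004000 = 0.4316 pbw
  Source C: 247.2 × 0.009900 = 2.447 pbw
  Raw D: 449.9 × 0.001000 = 0.4499 pbw
Total LOI = 4.234 pbw
Glass = batch − LOI = 1281 − 4.234 = 1277 pbw

LOI loss = 4.234 pbw; glass = 1277 pbw; yield = 99.67%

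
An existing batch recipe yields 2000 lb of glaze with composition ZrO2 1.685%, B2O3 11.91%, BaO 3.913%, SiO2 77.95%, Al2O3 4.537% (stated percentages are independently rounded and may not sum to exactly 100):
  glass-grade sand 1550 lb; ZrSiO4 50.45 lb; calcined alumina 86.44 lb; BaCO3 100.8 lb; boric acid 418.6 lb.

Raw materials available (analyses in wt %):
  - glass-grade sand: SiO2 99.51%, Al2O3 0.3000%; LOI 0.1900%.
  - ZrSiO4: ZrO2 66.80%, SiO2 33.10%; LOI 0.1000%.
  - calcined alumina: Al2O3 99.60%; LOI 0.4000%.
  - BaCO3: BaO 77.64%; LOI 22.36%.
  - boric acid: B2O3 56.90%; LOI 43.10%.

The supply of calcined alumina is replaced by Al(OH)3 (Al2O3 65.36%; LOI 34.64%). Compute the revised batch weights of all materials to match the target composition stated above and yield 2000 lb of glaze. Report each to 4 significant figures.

Revised batch per 2000 lb glaze:
  glass-grade sand: 1550 lb
  ZrSiO4: 50.45 lb
  Al(OH)3: 131.7 lb
  BaCO3: 100.8 lb
  boric acid: 418.6 lb
Total batch = 2252 lb; LOI loss = 251.6 lb

Intermediates are printed with 4-significant-digit rounding in the printout — all arithmetic holds full float precision through the solve. Each reported result is rounded exactly once. Derived quantities are carried at exact precision (the totals, glass mass, ignition loss, five oxide percentages, yield) from the weighed amounts at 2000 lb of glass as set out in either problem or answer.
Oxide-by-oxide targets in 2000 lb glaze:
  ZrO2: 1.685% × 2000 = 33.70 lb
  B2O3: 11.91% × 2000 = 238.2 lb
  BaO: 3.913% × 2000 = 78.26 lb
  SiO2: 77.95% × 2000 = 1559 lb
  Al2O3: 4.537% × 2000 = 90.74 lb
Mass-balance tally per oxide using the reported weights, under the basis named above (target by target, the sums agree once rounding is allowed for):
  ZrO2: 50.45·0.6680 = 33.70 lb (target 33.70 lb)
  B2O3: 418.6·0.5690 = 238.2 lb (target 238.2 lb)
  BaO: 100.8·0.7764 = 78.26 lb (target 78.26 lb)
  SiO2: 1550·0.9951 + 50.45·0.3310 = 1559 lb (target 1559 lb)
  Al2O3: 1550·0.003000 + 131.7·0.6536 = 90.73 lb (target 90.74 lb)
Mass balance on the glass: batch total minus LOI = 2000 lb (the targets, summed, come to 2000 lb; basis as stated: 2000 lb — gaps are rounding artifacts).
Batch total: Σ batch = 2252 lb; Σ batch·LOI gives LOI loss = 251.6 lb; glass ÷ batch gives a yield of 88.83%.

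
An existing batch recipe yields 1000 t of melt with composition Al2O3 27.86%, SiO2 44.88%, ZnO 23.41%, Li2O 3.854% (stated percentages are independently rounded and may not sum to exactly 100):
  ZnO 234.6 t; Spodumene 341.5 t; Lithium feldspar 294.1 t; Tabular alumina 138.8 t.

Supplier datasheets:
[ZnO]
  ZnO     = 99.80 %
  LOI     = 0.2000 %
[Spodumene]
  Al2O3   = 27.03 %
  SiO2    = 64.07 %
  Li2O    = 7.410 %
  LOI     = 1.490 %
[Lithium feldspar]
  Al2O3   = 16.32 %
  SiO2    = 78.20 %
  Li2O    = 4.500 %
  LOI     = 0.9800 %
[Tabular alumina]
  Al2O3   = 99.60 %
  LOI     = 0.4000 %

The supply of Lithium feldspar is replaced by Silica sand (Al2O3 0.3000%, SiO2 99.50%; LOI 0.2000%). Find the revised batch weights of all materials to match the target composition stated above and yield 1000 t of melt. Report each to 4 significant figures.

All arithmetic carries exact precision through every step — working values are printed (rounded to 4 significant figures) in the printout; each reported figure is rounded just once; the derived quantities are re-derived at exact precision (net glass mass, the totals, yield, ignition loss, the four compositions) from the weighed amounts for 1000 t of glass as written in the problem or the answer.
Per-oxide target masses for 1000 t melt:
  Al2O3: 27.86% × 1000 = 278.6 t
  SiO2: 44.88% × 1000 = 448.8 t
  ZnO: 23.41% × 1000 = 234.1 t
  Li2O: 3.854% × 1000 = 38.54 t
Per-oxide balance check working from each reported weight, per the basis as stated (delivered sums recover each target given rounding of the digits):
  Al2O3: 520.1·0.2703 + 116.1·0.003000 + 138.2·0.9960 = 278.6 t (target 278.6 t)
  SiO2: 520.1·0.6407 + 116.1·0.9950 = 448.7 t (target 448.8 t)
  ZnO: 234.6·0.9980 = 234.1 t (target 234.1 t)
  Li2O: 520.1·0.07410 = 38.54 t (target 38.54 t)
Glass-mass bookkeeping: net batch after ignition = 1000 t (per-oxide target masses sum to 1000 t; versus the stated basis of 1000 t — a pure rounding effect).
Batch grand total — Σ batch = 1009 t; LOI removed, Σ of batch·LOI: 9.004 t; glass ÷ batch gives a yield of 99.11%.

Revised batch per 1000 t melt:
  ZnO: 234.6 t
  Spodumene: 520.1 t
  Silica sand: 116.1 t
  Tabular alumina: 138.2 t
Total batch = 1009 t; LOI loss = 9.004 t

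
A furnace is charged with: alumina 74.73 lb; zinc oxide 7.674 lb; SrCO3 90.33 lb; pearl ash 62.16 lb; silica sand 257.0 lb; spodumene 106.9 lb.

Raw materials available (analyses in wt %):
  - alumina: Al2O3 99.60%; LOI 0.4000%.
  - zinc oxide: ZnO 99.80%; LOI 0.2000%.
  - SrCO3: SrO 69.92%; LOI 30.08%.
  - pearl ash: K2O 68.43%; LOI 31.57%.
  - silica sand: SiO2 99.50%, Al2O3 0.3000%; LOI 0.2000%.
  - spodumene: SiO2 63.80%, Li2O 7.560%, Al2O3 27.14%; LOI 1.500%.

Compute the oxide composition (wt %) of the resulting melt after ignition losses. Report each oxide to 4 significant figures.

Full float precision is carried from start to finish — working values are displayed, rounded to four significant digits, at each printed step. Each reported result is rounded once only; the derived quantities, including six oxide percentages, yield, ignition loss, totals, glass mass, are carried using the weight values per 549.6 lb of glass at full precision, as quoted within either problem or answer.
What the batch supplies per oxide:
  ZnO: 7.674·0.9980 = 7.659 lb
  SiO2: 257.0·0.9950 + 106.9·0.6380 = 323.9 lb
  Li2O: 106.9·0.07560 = 8.082 lb
  SrO: 90.33·0.6992 = 63.16 lb
  Al2O3: 74.73·0.9960 + 257.0·0.003000 + 106.9·0.2714 = 104.2 lb
  K2O: 62.16·0.6843 = 42.54 lb
LOI: 74.73·0.004000 + 7.674·0.002000 + 90.33·0.3008 + 62.16·0.3157 + 257.0·0.002000 + 106.9·0.01500 = 49.23 lb
Net of LOI, the glass mass = 598.8 − 49.23 = 549.6 lb (= the summed oxide contributions)
wt % = oxide mass / glass mass × 100

Glass mass = 549.6 lb (batch 598.8 − LOI 49.23).
Composition: ZnO 1.394%, SiO2 58.94%, Li2O 1.471%, SrO 11.49%, Al2O3 18.96%, K2O 7.740%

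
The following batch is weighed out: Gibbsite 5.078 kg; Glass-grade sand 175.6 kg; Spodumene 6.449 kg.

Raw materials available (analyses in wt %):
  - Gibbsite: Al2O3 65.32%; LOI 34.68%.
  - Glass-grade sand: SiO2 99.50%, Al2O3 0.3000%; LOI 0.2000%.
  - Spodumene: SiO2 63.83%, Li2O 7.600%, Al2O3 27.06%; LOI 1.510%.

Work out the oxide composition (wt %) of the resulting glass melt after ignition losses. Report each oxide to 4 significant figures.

Glass mass = 184.9 kg (batch 187.1 − LOI 2.210).
Composition: SiO2 96.71%, Li2O 0.2651%, Al2O3 3.022%

In-progress results are displayed, with 4-significant-figure rounding, when written out — the working math runs at full precision from first step to last; every reported result includes exactly one rounding; all derived quantities are carried at exact precision (LOI, yield, three oxide percentages, glass mass, totals) from the batch weights at 184.9 kg of glass, precisely as stated by question or answer.
Per-oxide mass from batch:
  SiO2: 175.6·0.9950 + 6.449·0.6383 = 178.8 kg
  Li2O: 6.449·0.07600 = 0.4901 kg
  Al2O3: 5.078·0.6532 + 175.6·0.003000 + 6.449·0.2706 = 5.589 kg
LOI: 5.078·0.3468 + 175.6·0.002000 + 6.449·0.01510 = 2.210 kg
The glass mass, total less LOI, = 187.1 − 2.210 = 184.9 kg (consistent with Σ oxide mass)
wt % = 100 × oxide mass / glass mass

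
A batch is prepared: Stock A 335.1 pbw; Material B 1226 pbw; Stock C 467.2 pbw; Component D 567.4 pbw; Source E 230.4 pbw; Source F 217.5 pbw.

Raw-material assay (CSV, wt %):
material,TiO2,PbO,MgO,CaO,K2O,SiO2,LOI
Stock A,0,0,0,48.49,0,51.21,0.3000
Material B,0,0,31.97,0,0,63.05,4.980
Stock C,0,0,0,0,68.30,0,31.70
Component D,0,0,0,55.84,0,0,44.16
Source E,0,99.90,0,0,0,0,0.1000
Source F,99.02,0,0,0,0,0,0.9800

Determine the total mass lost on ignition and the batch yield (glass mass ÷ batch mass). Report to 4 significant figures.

Rounding to four significant figures extends to each working value as shown; all arithmetic carries full precision all the way through. Each reported number takes exactly one rounding; derived quantities are recomputed in exact precision (yield, six oxide percentages, totals, LOI, net glass mass) starting from the weights at 2581 pbw of glass, exactly as shown in problem or answer.
LOI of each material in turn:
  Stock A: 335.1 × 0.003000 = 1.005 pbw
  Material B: 1226 × 0.04980 = 61.05 pbw
  Stock C: 467.2 × 0.3170 = 148.1 pbw
  Component D: 567.4 × 0.4416 = 250.6 pbw
  Source E: 230.4 × 0.001000 = 0.2304 pbw
  Source F: 217.5 × 0.009800 = 2.131 pbw
Total LOI = 463.1 pbw
Glass = batch − LOI = 3044 − 463.1 = 2581 pbw

LOI loss = 463.1 pbw; glass = 2581 pbw; yield = 84.78%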